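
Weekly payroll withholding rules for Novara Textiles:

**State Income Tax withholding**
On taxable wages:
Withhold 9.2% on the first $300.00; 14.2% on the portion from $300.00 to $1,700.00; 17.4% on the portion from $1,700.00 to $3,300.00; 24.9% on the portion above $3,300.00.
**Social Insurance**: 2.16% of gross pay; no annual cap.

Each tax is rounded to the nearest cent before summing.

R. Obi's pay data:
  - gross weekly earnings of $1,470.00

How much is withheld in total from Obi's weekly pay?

$225.49

State Income Tax: taxable = $1,470.00
  $27.60 + 14.2% × ($1,470.00 − $300.00) = $27.60 + 14.2% × $1,170.00 = $193.74
Social Insurance: 2.16% × $1,470.00 = $31.75
Total: $193.74 + $31.75 = $225.49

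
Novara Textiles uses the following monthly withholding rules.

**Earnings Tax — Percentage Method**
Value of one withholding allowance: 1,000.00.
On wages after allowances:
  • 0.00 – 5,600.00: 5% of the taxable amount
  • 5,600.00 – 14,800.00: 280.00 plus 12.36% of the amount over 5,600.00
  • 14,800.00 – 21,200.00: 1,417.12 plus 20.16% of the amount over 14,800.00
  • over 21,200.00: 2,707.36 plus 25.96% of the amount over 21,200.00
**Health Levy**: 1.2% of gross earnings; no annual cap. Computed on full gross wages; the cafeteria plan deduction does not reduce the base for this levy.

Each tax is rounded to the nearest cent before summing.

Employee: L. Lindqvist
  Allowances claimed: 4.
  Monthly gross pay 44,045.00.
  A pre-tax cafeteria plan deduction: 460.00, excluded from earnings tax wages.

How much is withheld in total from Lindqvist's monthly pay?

8,008.65

Earnings Tax: taxable = 44,045.00 − 460.00 − 4×1,000.00 = 39,585.00
  2,707.36 + 25.96% × (39,585.00 − 21,200.00) = 2,707.36 + 25.96% × 18,385.00 = 7,480.11
Health Levy: 1.2% × 44,045.00 = 528.54
Total: 7,480.11 + 528.54 = 8,008.65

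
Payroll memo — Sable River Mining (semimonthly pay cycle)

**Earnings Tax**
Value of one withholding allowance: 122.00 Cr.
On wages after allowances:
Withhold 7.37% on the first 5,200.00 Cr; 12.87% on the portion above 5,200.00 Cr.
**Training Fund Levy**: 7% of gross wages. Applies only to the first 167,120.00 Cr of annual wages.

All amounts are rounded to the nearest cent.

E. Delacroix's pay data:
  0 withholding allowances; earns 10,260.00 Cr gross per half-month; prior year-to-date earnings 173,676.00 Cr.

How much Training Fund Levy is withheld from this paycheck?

Training Fund Levy: YTD 173,676.00 Cr ≥ cap 167,120.00 Cr → 0.00 Cr

0.00 Cr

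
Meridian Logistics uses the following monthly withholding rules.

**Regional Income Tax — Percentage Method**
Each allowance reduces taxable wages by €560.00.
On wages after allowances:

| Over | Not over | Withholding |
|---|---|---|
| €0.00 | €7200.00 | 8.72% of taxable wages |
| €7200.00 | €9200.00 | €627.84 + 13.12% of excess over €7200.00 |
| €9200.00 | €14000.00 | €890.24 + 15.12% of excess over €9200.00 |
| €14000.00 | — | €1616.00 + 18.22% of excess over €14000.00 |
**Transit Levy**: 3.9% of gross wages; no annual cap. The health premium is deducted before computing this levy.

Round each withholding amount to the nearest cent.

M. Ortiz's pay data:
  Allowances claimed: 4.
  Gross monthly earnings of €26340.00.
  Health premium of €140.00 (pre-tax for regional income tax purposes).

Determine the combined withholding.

Regional Income Tax: taxable = €26340.00 − €140.00 − 4×€560.00 = €23960.00
  €1616.00 + 18.22% × (€23960.00 − €14000.00) = €1616.00 + 18.22% × €9960.00 = €3430.71
Transit Levy: 3.9% × €26200.00 = €1021.80
Total: €3430.71 + €1021.80 = €4452.51

€4452.51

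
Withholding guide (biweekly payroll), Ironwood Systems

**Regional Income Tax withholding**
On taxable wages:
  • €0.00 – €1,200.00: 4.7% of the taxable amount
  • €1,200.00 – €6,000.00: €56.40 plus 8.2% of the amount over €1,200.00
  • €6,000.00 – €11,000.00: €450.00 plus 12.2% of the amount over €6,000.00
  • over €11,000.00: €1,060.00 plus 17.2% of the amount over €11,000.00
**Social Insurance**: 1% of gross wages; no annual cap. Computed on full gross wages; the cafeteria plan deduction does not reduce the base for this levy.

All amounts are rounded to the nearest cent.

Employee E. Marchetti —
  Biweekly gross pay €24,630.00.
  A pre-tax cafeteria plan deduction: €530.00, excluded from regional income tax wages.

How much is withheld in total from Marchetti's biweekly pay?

€3,559.50

Regional Income Tax: taxable = €24,630.00 − €530.00 = €24,100.00
  €1,060.00 + 17.2% × (€24,100.00 − €11,000.00) = €1,060.00 + 17.2% × €13,100.00 = €3,313.20
Social Insurance: 1% × €24,630.00 = €246.30
Total: €3,313.20 + €246.30 = €3,559.50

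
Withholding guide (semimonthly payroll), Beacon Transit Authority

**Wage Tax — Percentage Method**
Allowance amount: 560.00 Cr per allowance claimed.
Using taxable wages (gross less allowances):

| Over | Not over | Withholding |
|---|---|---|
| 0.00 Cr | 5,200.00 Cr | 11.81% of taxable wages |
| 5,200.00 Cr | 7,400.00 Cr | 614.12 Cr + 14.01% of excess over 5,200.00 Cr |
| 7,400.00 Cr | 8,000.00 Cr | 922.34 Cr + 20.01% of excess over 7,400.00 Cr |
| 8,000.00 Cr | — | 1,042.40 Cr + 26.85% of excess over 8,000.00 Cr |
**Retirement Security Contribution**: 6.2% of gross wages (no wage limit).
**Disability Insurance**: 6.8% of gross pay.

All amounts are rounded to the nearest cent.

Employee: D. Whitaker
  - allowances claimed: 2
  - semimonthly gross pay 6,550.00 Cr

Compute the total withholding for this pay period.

1,497.84 Cr

Wage Tax: taxable = 6,550.00 Cr − 2×560.00 Cr = 5,430.00 Cr
  614.12 Cr + 14.01% × (5,430.00 Cr − 5,200.00 Cr) = 614.12 Cr + 14.01% × 230.00 Cr = 646.34 Cr
Retirement Security Contribution: 6.2% × 6,550.00 Cr = 406.10 Cr
Disability Insurance: 6.8% × 6,550.00 Cr = 445.40 Cr
Total: 646.34 Cr + 406.10 Cr + 445.40 Cr = 1,497.84 Cr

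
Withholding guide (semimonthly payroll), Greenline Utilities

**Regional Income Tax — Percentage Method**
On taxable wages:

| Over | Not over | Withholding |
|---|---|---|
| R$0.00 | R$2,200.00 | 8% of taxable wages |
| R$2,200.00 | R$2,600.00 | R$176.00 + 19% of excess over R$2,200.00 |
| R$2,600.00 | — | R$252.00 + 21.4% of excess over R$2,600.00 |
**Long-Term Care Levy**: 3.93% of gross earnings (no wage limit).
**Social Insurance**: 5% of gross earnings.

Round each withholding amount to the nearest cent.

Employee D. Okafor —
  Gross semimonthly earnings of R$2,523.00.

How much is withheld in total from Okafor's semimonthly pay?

R$462.67

Regional Income Tax: taxable = R$2,523.00
  R$176.00 + 19% × (R$2,523.00 − R$2,200.00) = R$176.00 + 19% × R$323.00 = R$237.37
Long-Term Care Levy: 3.93% × R$2,523.00 = R$99.15
Social Insurance: 5% × R$2,523.00 = R$126.15
Total: R$237.37 + R$99.15 + R$126.15 = R$462.67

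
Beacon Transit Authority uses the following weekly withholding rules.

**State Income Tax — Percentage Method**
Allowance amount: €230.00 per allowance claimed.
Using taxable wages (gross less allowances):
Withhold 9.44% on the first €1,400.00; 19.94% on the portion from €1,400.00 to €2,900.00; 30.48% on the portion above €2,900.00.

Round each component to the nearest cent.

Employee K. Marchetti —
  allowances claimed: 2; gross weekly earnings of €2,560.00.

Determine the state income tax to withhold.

€271.74

State Income Tax: taxable = €2,560.00 − 2×€230.00 = €2,100.00
  €132.16 + 19.94% × (€2,100.00 − €1,400.00) = €132.16 + 19.94% × €700.00 = €271.74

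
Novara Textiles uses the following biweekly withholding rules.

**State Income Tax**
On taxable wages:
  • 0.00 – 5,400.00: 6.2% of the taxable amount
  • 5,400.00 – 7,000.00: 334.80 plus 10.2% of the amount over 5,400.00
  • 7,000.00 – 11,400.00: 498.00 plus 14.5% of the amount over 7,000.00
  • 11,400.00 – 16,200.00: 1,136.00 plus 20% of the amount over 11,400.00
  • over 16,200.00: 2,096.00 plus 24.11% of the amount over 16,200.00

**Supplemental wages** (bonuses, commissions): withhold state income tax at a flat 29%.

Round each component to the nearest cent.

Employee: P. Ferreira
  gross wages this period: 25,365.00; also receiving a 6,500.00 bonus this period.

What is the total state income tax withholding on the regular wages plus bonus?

State Income Tax: taxable = 25,365.00
  2,096.00 + 24.11% × (25,365.00 − 16,200.00) = 2,096.00 + 24.11% × 9,165.00 = 4,305.68
Supplemental (29% flat on bonus): 29% × 6,500.00 = 1,885.00
Total state income tax: 4,305.68 + 1,885.00 = 6,190.68

6,190.68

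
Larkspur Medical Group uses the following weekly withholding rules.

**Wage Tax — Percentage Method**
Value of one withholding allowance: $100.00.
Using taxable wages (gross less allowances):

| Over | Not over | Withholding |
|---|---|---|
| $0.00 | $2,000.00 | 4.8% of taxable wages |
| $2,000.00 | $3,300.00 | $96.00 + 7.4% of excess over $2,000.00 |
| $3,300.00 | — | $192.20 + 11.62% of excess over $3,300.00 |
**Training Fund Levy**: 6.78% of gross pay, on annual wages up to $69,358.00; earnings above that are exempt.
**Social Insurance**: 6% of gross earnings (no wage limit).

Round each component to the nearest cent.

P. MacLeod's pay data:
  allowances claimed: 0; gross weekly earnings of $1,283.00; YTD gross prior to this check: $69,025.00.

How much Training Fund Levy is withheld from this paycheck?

$22.58

Training Fund Levy: cap $69,358.00 − YTD $69,025.00 = $333.00 subject; 6.78% × $333.00 = $22.58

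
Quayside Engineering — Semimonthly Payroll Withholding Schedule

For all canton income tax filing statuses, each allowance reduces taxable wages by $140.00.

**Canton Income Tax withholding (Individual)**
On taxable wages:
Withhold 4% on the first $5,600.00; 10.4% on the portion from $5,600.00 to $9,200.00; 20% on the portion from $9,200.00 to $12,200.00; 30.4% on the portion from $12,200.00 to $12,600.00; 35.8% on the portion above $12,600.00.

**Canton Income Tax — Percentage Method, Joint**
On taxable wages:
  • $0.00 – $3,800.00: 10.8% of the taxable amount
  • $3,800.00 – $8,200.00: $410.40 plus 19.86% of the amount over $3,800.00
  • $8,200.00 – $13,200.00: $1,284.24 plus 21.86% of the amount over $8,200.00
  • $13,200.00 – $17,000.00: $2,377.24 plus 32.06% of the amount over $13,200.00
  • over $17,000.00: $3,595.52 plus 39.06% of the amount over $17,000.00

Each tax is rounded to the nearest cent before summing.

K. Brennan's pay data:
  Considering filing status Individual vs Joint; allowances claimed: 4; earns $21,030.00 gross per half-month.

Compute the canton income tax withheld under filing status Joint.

Canton Income Tax (Joint): taxable = $21,030.00 − 4×$140.00 = $20,470.00
  $3,595.52 + 39.06% × ($20,470.00 − $17,000.00) = $3,595.52 + 39.06% × $3,470.00 = $4,950.90

$4,950.90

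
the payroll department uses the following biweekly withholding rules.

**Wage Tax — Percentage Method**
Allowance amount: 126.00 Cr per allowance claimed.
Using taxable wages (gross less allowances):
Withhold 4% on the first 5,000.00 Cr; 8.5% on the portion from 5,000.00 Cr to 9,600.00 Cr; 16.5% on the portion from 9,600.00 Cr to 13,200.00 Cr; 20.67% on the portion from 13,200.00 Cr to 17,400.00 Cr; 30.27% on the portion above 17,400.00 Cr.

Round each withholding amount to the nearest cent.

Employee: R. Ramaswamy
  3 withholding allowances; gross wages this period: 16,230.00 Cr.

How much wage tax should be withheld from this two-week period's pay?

1,733.17 Cr

Wage Tax: taxable = 16,230.00 Cr − 3×126.00 Cr = 15,852.00 Cr
  1,185.00 Cr + 20.67% × (15,852.00 Cr − 13,200.00 Cr) = 1,185.00 Cr + 20.67% × 2,652.00 Cr = 1,733.17 Cr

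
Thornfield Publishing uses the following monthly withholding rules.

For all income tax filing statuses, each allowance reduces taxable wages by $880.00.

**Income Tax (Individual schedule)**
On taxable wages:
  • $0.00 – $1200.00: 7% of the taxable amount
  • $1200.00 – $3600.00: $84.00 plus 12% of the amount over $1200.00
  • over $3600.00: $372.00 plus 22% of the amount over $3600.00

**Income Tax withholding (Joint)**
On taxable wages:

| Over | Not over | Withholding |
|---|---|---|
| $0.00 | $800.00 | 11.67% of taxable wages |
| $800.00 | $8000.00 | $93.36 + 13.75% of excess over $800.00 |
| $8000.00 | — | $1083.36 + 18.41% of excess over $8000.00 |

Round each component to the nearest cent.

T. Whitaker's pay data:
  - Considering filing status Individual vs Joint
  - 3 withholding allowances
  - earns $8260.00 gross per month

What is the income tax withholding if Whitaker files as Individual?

$816.40

Income Tax (Individual): taxable = $8260.00 − 3×$880.00 = $5620.00
  $372.00 + 22% × ($5620.00 − $3600.00) = $372.00 + 22% × $2020.00 = $816.40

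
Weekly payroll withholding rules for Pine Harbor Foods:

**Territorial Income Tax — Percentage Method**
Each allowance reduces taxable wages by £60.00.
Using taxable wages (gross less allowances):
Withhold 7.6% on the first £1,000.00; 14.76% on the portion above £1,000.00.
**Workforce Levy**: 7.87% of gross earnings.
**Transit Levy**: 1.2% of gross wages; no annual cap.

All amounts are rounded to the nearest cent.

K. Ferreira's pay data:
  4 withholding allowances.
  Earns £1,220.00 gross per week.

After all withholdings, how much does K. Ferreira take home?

Territorial Income Tax: taxable = £1,220.00 − 4×£60.00 = £980.00
  7.6% × £980.00 = £74.48
Workforce Levy: 7.87% × £1,220.00 = £96.01
Transit Levy: 1.2% × £1,220.00 = £14.64
Total withheld: £74.48 + £96.01 + £14.64 = £185.13
Net pay: £1,220.00 − £185.13 = £1,034.87

£1,034.87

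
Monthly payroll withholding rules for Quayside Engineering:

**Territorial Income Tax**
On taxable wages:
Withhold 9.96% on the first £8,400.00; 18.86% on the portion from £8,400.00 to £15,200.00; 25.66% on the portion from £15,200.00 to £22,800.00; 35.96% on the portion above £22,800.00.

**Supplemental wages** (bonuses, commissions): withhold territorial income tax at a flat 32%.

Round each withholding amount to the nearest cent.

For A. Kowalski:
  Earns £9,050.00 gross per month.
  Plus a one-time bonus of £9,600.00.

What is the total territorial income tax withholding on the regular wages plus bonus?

Territorial Income Tax: taxable = £9,050.00
  £836.64 + 18.86% × (£9,050.00 − £8,400.00) = £836.64 + 18.86% × £650.00 = £959.23
Supplemental (32% flat on bonus): 32% × £9,600.00 = £3,072.00
Total territorial income tax: £959.23 + £3,072.00 = £4,031.23

£4,031.23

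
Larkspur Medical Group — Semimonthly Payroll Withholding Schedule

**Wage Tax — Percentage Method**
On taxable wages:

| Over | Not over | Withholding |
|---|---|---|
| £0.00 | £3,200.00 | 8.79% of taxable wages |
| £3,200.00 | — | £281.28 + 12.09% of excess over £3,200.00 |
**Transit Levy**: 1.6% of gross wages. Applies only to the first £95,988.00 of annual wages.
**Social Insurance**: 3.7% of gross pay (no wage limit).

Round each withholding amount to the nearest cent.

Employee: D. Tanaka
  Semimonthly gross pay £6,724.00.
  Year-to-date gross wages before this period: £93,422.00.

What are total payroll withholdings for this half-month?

£997.18

Wage Tax: taxable = £6,724.00
  £281.28 + 12.09% × (£6,724.00 − £3,200.00) = £281.28 + 12.09% × £3,524.00 = £707.33
Transit Levy: cap £95,988.00 − YTD £93,422.00 = £2,566.00 subject; 1.6% × £2,566.00 = £41.06
Social Insurance: 3.7% × £6,724.00 = £248.79
Total: £707.33 + £41.06 + £248.79 = £997.18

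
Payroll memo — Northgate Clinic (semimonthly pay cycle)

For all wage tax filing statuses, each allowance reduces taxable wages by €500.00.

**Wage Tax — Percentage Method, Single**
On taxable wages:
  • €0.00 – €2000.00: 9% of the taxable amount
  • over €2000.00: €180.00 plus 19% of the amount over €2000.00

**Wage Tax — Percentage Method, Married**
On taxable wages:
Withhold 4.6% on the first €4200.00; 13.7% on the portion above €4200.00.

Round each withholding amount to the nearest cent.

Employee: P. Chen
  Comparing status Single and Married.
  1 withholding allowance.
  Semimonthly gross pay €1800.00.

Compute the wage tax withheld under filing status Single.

€117.00

Wage Tax (Single): taxable = €1800.00 − 1×€500.00 = €1300.00
  9% × €1300.00 = €117.00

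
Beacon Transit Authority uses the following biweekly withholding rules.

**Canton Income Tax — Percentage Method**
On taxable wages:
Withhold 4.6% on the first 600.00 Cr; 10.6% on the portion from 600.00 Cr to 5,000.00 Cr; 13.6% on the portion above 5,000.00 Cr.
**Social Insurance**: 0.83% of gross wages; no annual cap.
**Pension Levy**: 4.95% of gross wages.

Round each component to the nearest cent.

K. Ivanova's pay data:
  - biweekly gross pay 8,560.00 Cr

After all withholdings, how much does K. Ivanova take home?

7,087.07 Cr

Canton Income Tax: taxable = 8,560.00 Cr
  494.00 Cr + 13.6% × (8,560.00 Cr − 5,000.00 Cr) = 494.00 Cr + 13.6% × 3,560.00 Cr = 978.16 Cr
Social Insurance: 0.83% × 8,560.00 Cr = 71.05 Cr
Pension Levy: 4.95% × 8,560.00 Cr = 423.72 Cr
Total withheld: 978.16 Cr + 71.05 Cr + 423.72 Cr = 1,472.93 Cr
Net pay: 8,560.00 Cr − 1,472.93 Cr = 7,087.07 Cr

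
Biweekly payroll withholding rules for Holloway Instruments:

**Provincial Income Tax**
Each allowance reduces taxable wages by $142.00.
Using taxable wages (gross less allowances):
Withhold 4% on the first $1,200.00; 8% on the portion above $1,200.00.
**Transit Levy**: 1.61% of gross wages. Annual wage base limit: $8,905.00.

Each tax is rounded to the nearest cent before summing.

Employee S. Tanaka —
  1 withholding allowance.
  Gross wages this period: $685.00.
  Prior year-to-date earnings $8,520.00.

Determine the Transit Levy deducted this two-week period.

$6.20

Transit Levy: cap $8,905.00 − YTD $8,520.00 = $385.00 subject; 1.61% × $385.00 = $6.20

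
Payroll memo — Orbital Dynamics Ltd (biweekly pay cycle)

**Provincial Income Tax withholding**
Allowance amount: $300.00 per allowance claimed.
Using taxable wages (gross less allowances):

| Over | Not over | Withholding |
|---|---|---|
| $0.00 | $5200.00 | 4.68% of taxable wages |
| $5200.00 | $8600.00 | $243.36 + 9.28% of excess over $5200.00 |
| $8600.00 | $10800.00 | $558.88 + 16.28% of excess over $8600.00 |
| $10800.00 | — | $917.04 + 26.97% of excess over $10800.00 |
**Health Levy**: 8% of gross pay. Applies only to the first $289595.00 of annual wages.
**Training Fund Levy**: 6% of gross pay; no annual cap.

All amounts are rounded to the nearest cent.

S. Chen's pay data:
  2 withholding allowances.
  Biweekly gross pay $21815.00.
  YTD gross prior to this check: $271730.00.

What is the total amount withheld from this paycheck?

$6464.07

Provincial Income Tax: taxable = $21815.00 − 2×$300.00 = $21215.00
  $917.04 + 26.97% × ($21215.00 − $10800.00) = $917.04 + 26.97% × $10415.00 = $3725.97
Health Levy: cap $289595.00 − YTD $271730.00 = $17865.00 subject; 8% × $17865.00 = $1429.20
Training Fund Levy: 6% × $21815.00 = $1308.90
Total: $3725.97 + $1429.20 + $1308.90 = $6464.07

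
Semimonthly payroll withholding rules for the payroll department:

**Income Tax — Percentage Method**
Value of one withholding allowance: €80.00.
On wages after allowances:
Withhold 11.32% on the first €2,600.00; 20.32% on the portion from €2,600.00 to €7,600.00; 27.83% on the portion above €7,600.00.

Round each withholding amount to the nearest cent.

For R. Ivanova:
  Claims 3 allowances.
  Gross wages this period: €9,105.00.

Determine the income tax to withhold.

€1,662.37

Income Tax: taxable = €9,105.00 − 3×€80.00 = €8,865.00
  €1,310.32 + 27.83% × (€8,865.00 − €7,600.00) = €1,310.32 + 27.83% × €1,265.00 = €1,662.37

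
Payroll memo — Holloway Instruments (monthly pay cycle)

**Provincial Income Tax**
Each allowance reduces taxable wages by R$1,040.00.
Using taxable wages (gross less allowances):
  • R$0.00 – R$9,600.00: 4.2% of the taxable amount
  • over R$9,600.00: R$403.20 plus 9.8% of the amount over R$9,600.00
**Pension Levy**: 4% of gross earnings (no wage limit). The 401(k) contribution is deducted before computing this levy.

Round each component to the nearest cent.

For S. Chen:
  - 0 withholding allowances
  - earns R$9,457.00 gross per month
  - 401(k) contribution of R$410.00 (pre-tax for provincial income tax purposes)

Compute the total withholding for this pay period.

R$741.85

Provincial Income Tax: taxable = R$9,457.00 − R$410.00 = R$9,047.00
  4.2% × R$9,047.00 = R$379.97
Pension Levy: 4% × R$9,047.00 = R$361.88
Total: R$379.97 + R$361.88 = R$741.85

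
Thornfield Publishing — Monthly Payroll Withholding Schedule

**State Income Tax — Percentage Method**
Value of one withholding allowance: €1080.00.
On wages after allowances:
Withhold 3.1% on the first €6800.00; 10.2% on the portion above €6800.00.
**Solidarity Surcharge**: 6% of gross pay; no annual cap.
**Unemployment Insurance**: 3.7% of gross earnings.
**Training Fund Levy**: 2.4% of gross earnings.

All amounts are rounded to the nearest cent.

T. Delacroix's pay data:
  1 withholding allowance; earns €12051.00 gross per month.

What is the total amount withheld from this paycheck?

State Income Tax: taxable = €12051.00 − 1×€1080.00 = €10971.00
  €210.80 + 10.2% × (€10971.00 − €6800.00) = €210.80 + 10.2% × €4171.00 = €636.24
Solidarity Surcharge: 6% × €12051.00 = €723.06
Unemployment Insurance: 3.7% × €12051.00 = €445.89
Training Fund Levy: 2.4% × €12051.00 = €289.22
Total: €636.24 + €723.06 + €445.89 + €289.22 = €2094.41

€2094.41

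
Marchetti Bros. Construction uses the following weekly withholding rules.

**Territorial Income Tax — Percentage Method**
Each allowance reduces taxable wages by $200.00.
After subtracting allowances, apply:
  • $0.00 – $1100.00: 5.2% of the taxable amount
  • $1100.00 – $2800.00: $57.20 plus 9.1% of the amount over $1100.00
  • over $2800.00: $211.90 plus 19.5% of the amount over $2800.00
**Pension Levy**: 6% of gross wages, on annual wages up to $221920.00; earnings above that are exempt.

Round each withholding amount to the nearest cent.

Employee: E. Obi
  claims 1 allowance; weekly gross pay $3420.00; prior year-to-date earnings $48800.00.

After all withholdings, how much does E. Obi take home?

Territorial Income Tax: taxable = $3420.00 − 1×$200.00 = $3220.00
  $211.90 + 19.5% × ($3220.00 − $2800.00) = $211.90 + 19.5% × $420.00 = $293.80
Pension Levy: 6% × $3420.00 = $205.20
Total withheld: $293.80 + $205.20 = $499.00
Net pay: $3420.00 − $499.00 = $2921.00

$2921.00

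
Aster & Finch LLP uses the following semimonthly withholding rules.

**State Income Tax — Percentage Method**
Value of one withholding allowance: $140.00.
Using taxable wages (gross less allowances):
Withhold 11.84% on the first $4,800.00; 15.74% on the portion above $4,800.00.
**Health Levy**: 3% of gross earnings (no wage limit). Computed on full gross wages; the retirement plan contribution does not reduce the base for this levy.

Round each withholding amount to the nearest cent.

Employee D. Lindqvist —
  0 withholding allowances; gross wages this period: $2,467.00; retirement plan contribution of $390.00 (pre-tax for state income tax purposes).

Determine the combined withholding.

$319.93

State Income Tax: taxable = $2,467.00 − $390.00 = $2,077.00
  11.84% × $2,077.00 = $245.92
Health Levy: 3% × $2,467.00 = $74.01
Total: $245.92 + $74.01 = $319.93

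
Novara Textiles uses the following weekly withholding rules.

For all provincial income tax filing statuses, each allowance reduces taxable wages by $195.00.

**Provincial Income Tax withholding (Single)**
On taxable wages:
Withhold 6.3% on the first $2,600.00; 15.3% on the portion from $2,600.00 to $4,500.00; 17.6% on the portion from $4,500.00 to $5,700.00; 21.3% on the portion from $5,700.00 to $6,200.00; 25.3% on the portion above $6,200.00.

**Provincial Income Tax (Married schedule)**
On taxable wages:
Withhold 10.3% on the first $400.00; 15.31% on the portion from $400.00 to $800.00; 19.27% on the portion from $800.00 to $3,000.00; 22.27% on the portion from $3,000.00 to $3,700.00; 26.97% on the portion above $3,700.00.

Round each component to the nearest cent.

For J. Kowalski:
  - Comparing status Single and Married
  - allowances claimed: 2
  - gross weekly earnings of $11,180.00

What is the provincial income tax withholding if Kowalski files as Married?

$2,594.44

Provincial Income Tax (Married): taxable = $11,180.00 − 2×$195.00 = $10,790.00
  $682.27 + 26.97% × ($10,790.00 − $3,700.00) = $682.27 + 26.97% × $7,090.00 = $2,594.44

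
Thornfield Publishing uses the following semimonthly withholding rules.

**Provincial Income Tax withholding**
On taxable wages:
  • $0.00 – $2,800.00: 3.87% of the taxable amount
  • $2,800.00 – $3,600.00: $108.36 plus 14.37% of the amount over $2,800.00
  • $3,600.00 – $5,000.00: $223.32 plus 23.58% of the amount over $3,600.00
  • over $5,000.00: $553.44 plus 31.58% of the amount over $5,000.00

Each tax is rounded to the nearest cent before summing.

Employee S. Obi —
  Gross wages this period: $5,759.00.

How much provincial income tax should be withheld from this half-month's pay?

Provincial Income Tax: taxable = $5,759.00
  $553.44 + 31.58% × ($5,759.00 − $5,000.00) = $553.44 + 31.58% × $759.00 = $793.13

$793.13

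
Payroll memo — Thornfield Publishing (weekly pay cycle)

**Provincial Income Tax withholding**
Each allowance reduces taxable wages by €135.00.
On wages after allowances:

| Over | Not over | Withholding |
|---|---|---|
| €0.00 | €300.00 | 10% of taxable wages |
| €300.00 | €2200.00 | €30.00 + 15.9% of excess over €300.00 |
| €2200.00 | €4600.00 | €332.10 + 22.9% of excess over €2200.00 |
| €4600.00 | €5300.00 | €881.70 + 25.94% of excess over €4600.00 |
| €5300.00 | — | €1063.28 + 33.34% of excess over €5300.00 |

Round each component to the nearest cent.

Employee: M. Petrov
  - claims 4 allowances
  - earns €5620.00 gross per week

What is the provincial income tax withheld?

Provincial Income Tax: taxable = €5620.00 − 4×€135.00 = €5080.00
  €881.70 + 25.94% × (€5080.00 − €4600.00) = €881.70 + 25.94% × €480.00 = €1006.21

€1006.21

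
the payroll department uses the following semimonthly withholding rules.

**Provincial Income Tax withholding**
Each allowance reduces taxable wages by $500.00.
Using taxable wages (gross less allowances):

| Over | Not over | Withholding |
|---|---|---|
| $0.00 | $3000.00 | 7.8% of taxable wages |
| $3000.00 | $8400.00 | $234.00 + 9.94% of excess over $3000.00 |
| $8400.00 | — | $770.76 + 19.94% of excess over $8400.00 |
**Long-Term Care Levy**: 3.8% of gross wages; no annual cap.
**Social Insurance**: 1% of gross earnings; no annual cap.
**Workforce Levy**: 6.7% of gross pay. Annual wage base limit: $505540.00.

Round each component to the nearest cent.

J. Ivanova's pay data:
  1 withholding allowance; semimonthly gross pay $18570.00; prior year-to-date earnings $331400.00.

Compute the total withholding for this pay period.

Provincial Income Tax: taxable = $18570.00 − 1×$500.00 = $18070.00
  $770.76 + 19.94% × ($18070.00 − $8400.00) = $770.76 + 19.94% × $9670.00 = $2698.96
Long-Term Care Levy: 3.8% × $18570.00 = $705.66
Social Insurance: 1% × $18570.00 = $185.70
Workforce Levy: 6.7% × $18570.00 = $1244.19
Total: $2698.96 + $705.66 + $185.70 + $1244.19 = $4834.51

$4834.51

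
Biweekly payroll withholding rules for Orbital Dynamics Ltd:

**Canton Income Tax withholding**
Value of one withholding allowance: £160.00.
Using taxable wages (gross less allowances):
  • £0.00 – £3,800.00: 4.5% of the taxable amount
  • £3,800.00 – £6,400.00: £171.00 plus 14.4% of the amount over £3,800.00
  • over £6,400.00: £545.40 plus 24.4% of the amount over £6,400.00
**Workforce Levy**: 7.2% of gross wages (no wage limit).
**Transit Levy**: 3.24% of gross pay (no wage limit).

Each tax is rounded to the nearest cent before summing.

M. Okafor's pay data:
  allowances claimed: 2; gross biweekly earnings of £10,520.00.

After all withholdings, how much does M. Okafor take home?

£7,949.11

Canton Income Tax: taxable = £10,520.00 − 2×£160.00 = £10,200.00
  £545.40 + 24.4% × (£10,200.00 − £6,400.00) = £545.40 + 24.4% × £3,800.00 = £1,472.60
Workforce Levy: 7.2% × £10,520.00 = £757.44
Transit Levy: 3.24% × £10,520.00 = £340.85
Total withheld: £1,472.60 + £757.44 + £340.85 = £2,570.89
Net pay: £10,520.00 − £2,570.89 = £7,949.11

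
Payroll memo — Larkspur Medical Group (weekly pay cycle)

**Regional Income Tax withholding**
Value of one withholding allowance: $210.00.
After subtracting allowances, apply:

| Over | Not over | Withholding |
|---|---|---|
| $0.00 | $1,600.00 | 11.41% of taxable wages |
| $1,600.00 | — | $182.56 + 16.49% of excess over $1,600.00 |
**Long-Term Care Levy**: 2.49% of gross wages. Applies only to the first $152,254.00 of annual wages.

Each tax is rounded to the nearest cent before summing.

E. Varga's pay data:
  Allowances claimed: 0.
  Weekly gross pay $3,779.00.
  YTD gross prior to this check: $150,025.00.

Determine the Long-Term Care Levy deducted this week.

Long-Term Care Levy: cap $152,254.00 − YTD $150,025.00 = $2,229.00 subject; 2.49% × $2,229.00 = $55.50

$55.50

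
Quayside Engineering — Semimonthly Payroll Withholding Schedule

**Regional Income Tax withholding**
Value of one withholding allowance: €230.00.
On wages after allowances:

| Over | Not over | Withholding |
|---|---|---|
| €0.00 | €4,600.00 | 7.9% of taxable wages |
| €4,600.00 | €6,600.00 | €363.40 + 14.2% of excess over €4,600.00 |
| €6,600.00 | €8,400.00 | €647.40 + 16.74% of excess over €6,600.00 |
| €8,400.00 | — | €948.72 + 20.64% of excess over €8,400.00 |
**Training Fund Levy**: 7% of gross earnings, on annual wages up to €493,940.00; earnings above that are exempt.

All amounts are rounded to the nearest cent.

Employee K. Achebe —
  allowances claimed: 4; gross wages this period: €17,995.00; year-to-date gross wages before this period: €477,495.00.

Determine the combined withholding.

€3,890.39

Regional Income Tax: taxable = €17,995.00 − 4×€230.00 = €17,075.00
  €948.72 + 20.64% × (€17,075.00 − €8,400.00) = €948.72 + 20.64% × €8,675.00 = €2,739.24
Training Fund Levy: cap €493,940.00 − YTD €477,495.00 = €16,445.00 subject; 7% × €16,445.00 = €1,151.15
Total: €2,739.24 + €1,151.15 = €3,890.39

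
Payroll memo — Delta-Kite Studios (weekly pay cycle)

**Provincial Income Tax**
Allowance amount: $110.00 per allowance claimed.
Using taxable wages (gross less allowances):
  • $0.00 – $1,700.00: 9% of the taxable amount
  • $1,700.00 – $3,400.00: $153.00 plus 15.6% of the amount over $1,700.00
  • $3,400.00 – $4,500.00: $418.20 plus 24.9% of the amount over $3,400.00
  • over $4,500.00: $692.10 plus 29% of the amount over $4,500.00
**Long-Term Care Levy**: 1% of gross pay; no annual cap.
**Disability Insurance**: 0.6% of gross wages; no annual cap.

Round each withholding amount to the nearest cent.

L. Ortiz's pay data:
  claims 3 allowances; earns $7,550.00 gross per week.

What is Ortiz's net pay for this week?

$5,948.30

Provincial Income Tax: taxable = $7,550.00 − 3×$110.00 = $7,220.00
  $692.10 + 29% × ($7,220.00 − $4,500.00) = $692.10 + 29% × $2,720.00 = $1,480.90
Long-Term Care Levy: 1% × $7,550.00 = $75.50
Disability Insurance: 0.6% × $7,550.00 = $45.30
Total withheld: $1,480.90 + $75.50 + $45.30 = $1,601.70
Net pay: $7,550.00 − $1,601.70 = $5,948.30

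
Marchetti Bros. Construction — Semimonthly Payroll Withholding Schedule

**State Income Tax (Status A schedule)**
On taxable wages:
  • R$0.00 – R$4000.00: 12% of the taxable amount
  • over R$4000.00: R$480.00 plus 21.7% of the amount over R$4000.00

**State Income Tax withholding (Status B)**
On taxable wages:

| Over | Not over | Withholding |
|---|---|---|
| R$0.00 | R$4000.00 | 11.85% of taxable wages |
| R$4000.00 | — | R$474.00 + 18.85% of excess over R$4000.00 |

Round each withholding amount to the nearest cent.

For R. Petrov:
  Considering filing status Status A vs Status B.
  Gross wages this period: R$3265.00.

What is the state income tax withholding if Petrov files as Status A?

State Income Tax (Status A): taxable = R$3265.00
  12% × R$3265.00 = R$391.80

R$391.80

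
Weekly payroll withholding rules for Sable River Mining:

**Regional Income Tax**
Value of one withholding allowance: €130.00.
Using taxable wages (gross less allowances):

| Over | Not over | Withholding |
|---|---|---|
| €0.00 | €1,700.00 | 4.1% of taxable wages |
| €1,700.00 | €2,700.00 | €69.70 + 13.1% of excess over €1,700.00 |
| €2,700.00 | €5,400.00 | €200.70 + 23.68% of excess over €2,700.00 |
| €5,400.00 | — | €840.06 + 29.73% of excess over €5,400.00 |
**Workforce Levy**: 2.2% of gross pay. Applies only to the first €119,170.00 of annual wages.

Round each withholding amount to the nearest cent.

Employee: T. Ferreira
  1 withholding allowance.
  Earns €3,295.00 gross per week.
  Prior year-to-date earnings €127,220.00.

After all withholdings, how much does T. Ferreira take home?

Regional Income Tax: taxable = €3,295.00 − 1×€130.00 = €3,165.00
  €200.70 + 23.68% × (€3,165.00 − €2,700.00) = €200.70 + 23.68% × €465.00 = €310.81
Workforce Levy: YTD €127,220.00 ≥ cap €119,170.00 → €0.00
Total withheld: €310.81 + €0.00 = €310.81
Net pay: €3,295.00 − €310.81 = €2,984.19

€2,984.19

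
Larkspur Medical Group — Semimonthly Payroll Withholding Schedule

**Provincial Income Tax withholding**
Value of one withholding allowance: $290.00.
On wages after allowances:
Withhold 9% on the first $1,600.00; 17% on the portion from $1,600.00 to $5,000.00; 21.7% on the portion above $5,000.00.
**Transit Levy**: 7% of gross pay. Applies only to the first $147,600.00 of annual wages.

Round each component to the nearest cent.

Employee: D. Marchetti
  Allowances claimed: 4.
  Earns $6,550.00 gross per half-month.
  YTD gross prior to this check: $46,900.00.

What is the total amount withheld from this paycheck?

Provincial Income Tax: taxable = $6,550.00 − 4×$290.00 = $5,390.00
  $722.00 + 21.7% × ($5,390.00 − $5,000.00) = $722.00 + 21.7% × $390.00 = $806.63
Transit Levy: 7% × $6,550.00 = $458.50
Total: $806.63 + $458.50 = $1,265.13

$1,265.13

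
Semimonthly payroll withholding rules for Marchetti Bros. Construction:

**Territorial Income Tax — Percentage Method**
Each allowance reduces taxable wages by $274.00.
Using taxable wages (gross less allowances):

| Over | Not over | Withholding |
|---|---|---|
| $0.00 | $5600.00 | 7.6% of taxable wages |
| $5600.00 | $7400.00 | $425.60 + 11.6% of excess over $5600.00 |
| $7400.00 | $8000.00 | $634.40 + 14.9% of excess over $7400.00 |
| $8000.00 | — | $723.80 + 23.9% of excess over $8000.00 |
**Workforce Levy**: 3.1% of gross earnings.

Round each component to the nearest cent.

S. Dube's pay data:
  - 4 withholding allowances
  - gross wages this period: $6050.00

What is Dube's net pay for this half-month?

Territorial Income Tax: taxable = $6050.00 − 4×$274.00 = $4954.00
  7.6% × $4954.00 = $376.50
Workforce Levy: 3.1% × $6050.00 = $187.55
Total withheld: $376.50 + $187.55 = $564.05
Net pay: $6050.00 − $564.05 = $5485.95

$5485.95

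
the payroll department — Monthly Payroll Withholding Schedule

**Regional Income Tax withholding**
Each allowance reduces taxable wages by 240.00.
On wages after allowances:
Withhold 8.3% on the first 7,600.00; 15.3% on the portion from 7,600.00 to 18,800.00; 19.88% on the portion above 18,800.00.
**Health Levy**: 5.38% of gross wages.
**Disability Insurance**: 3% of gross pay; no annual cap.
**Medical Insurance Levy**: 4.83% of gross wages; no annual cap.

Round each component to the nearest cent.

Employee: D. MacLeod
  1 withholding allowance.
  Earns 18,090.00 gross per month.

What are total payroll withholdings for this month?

Regional Income Tax: taxable = 18,090.00 − 1×240.00 = 17,850.00
  630.80 + 15.3% × (17,850.00 − 7,600.00) = 630.80 + 15.3% × 10,250.00 = 2,199.05
Health Levy: 5.38% × 18,090.00 = 973.24
Disability Insurance: 3% × 18,090.00 = 542.70
Medical Insurance Levy: 4.83% × 18,090.00 = 873.75
Total: 2,199.05 + 973.24 + 542.70 + 873.75 = 4,588.74

4,588.74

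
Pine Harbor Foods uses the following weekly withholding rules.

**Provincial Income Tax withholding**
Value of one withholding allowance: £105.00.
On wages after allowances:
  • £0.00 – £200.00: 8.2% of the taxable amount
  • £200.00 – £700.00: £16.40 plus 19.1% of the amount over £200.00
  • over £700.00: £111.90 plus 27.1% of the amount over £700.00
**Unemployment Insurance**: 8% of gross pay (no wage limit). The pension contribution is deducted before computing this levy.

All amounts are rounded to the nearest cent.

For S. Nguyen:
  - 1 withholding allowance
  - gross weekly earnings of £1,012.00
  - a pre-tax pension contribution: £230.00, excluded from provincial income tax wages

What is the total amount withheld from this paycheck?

£170.07

Provincial Income Tax: taxable = £1,012.00 − £230.00 − 1×£105.00 = £677.00
  £16.40 + 19.1% × (£677.00 − £200.00) = £16.40 + 19.1% × £477.00 = £107.51
Unemployment Insurance: 8% × £782.00 = £62.56
Total: £107.51 + £62.56 = £170.07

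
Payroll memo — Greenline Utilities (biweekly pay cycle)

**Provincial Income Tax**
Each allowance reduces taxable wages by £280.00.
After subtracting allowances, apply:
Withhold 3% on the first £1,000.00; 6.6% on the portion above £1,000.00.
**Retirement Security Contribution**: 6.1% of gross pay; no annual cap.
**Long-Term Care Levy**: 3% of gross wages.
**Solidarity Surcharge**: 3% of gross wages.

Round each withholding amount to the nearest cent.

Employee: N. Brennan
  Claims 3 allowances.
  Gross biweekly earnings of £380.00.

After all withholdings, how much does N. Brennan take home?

Provincial Income Tax: taxable = £380.00 − 3×£280.00 = £-460.00
  Taxable ≤ 0 → £0.00
Retirement Security Contribution: 6.1% × £380.00 = £23.18
Long-Term Care Levy: 3% × £380.00 = £11.40
Solidarity Surcharge: 3% × £380.00 = £11.40
Total withheld: £0.00 + £23.18 + £11.40 + £11.40 = £45.98
Net pay: £380.00 − £45.98 = £334.02

£334.02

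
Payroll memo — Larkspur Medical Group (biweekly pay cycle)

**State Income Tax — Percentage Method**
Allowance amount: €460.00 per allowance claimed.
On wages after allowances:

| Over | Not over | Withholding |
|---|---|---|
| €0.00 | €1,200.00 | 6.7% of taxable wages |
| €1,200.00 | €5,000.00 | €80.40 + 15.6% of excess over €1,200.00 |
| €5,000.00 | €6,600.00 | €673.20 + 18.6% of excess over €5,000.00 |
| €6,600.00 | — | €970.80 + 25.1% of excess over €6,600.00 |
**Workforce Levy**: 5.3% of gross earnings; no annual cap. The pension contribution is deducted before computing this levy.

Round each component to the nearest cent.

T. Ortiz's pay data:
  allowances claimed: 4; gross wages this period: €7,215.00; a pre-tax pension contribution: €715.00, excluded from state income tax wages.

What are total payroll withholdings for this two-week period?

State Income Tax: taxable = €7,215.00 − €715.00 − 4×€460.00 = €4,660.00
  €80.40 + 15.6% × (€4,660.00 − €1,200.00) = €80.40 + 15.6% × €3,460.00 = €620.16
Workforce Levy: 5.3% × €6,500.00 = €344.50
Total: €620.16 + €344.50 = €964.66

€964.66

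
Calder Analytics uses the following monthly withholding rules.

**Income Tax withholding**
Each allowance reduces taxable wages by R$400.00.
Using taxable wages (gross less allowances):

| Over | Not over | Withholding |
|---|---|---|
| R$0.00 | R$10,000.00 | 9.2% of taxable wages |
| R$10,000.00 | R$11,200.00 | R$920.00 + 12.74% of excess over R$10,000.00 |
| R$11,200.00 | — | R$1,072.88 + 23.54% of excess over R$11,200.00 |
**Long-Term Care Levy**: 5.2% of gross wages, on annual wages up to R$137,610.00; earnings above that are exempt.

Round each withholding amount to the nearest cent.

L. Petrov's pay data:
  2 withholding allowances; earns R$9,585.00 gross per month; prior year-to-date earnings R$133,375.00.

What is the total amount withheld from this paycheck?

Income Tax: taxable = R$9,585.00 − 2×R$400.00 = R$8,785.00
  9.2% × R$8,785.00 = R$808.22
Long-Term Care Levy: cap R$137,610.00 − YTD R$133,375.00 = R$4,235.00 subject; 5.2% × R$4,235.00 = R$220.22
Total: R$808.22 + R$220.22 = R$1,028.44

R$1,028.44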